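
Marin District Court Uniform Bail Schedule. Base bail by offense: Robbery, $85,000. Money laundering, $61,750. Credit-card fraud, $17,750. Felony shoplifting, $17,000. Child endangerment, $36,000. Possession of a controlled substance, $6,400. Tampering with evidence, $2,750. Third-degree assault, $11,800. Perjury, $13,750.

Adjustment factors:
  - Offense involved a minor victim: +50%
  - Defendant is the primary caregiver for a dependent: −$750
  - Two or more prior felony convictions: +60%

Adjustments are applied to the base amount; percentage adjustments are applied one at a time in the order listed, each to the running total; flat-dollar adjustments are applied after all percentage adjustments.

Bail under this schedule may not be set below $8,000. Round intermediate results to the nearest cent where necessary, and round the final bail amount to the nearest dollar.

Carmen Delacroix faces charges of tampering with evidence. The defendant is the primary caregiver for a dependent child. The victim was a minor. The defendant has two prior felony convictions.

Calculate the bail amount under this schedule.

$8,000

Base amounts from the schedule: tampering with evidence $2,750.
Single charge. Combined base = $2,750.
Offense involved a minor victim (+50%): $2,750 × 1.5 = $4,125.
Two or more prior felony convictions (+60%): $4,125 × 1.6 = $6,600.
Defendant is the primary caregiver for a dependent (−$750 flat): $6,600 − $750 = $5,850.
Result $5,850 is below the minimum of $8,000; bail is set at the minimum $8,000.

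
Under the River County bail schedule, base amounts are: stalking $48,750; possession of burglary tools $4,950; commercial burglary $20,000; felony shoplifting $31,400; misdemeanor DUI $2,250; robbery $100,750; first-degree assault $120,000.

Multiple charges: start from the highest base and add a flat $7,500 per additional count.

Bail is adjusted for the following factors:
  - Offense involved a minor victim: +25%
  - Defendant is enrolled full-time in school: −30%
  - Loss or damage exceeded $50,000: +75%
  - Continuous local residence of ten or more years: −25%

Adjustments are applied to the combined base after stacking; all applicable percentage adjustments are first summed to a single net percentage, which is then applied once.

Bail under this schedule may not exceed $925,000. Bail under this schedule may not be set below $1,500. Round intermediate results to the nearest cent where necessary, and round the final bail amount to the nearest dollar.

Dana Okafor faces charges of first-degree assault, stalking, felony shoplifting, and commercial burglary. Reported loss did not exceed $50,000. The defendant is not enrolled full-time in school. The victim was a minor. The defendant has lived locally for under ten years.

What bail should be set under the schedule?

$178,125

Base amounts from the schedule: first-degree assault $120,000; stalking $48,750; felony shoplifting $31,400; commercial burglary $20,000.
Stacking rule: highest base plus $7,500 per additional charge. Highest is first-degree assault at $120,000; 3 additional charges → +$22,500. Combined base = $142,500.
Offense involved a minor victim (+25%): $142,500 × 1.25 = $178,125.
$178,125 is within the $925,000 maximum.
$178,125 is at or above the $1,500 minimum.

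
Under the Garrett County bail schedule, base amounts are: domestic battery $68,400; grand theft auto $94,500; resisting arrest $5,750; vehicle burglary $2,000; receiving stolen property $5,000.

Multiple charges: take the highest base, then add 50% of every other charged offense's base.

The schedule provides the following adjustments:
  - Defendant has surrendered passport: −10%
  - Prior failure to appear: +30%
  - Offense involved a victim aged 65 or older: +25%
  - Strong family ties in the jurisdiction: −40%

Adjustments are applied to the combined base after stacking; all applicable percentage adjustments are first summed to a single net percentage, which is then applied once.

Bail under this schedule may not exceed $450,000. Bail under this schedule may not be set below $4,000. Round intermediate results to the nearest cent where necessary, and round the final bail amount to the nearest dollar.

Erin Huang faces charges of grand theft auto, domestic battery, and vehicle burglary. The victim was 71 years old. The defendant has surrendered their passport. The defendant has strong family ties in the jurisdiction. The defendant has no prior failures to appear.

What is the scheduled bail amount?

Base amounts from the schedule: grand theft auto $94,500; domestic battery $68,400; vehicle burglary $2,000.
Stacking rule: highest base plus 50% of each additional charge. Highest is grand theft auto at $94,500. Additional: $68,400 × 50% = $34,200; $2,000 × 50% = $1,000. Combined base = $94,500 + $35,200 = $129,700.
Net percentage adjustment: −10% +25% −40% = −25%. $129,700 × 0.75 = $97,275.
$97,275 is within the $450,000 maximum.
$97,275 is at or above the $4,000 minimum.

$97,275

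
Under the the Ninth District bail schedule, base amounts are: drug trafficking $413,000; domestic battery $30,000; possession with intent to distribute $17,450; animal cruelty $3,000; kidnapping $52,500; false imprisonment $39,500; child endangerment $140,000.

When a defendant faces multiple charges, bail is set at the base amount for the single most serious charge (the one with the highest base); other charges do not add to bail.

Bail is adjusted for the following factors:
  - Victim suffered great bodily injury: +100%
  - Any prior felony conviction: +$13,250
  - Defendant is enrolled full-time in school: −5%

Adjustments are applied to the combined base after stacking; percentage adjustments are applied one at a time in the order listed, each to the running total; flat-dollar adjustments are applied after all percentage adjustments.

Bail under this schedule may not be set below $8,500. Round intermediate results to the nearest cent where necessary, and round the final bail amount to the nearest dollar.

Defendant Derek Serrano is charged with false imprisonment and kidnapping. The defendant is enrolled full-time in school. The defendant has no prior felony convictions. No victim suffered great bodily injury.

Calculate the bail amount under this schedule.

$49,875

Base amounts from the schedule: false imprisonment $39,500; kidnapping $52,500.
Stacking rule: use the highest base only. Highest is kidnapping at $52,500. Combined base = $52,500.
Defendant is enrolled full-time in school (−5%): $52,500 × 0.95 = $49,875.
$49,875 is at or above the $8,500 minimum.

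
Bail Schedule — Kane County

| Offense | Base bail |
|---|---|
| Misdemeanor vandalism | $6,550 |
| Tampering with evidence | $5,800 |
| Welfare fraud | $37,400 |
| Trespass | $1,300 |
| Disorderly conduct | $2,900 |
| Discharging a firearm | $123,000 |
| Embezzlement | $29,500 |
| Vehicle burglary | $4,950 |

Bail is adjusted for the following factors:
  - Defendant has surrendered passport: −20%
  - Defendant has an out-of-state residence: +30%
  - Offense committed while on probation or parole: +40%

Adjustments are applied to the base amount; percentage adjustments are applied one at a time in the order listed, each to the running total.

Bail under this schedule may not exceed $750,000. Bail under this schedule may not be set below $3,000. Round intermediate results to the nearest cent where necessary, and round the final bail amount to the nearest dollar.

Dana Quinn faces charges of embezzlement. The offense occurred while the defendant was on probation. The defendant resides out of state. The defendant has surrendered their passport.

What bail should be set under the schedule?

Base amounts from the schedule: embezzlement $29,500.
Single charge. Combined base = $29,500.
Defendant has surrendered passport (−20%): $29,500 × 0.8 = $23,600.
Defendant has an out-of-state residence (+30%): $23,600 × 1.3 = $30,680.
Offense committed while on probation or parole (+40%): $30,680 × 1.4 = $42,952.
$42,952 is within the $750,000 maximum.
$42,952 is at or above the $3,000 minimum.

$42,952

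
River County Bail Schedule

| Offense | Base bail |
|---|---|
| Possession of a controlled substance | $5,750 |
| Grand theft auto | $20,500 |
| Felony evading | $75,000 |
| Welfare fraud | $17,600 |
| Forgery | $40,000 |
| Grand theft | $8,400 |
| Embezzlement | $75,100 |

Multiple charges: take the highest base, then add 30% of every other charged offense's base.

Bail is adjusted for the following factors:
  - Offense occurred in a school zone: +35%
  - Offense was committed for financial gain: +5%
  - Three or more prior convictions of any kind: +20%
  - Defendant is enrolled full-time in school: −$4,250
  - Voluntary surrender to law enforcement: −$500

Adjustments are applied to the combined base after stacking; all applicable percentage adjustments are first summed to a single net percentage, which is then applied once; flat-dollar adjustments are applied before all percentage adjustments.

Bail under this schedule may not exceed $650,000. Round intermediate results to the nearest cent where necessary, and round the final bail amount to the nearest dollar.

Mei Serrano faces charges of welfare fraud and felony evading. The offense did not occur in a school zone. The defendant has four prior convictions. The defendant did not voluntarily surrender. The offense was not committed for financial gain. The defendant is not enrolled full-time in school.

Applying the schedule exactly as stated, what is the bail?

Base amounts from the schedule: welfare fraud $17,600; felony evading $75,000.
Stacking rule: highest base plus 30% of each additional charge. Highest is felony evading at $75,000. Additional: $17,600 × 30% = $5,280. Combined base = $75,000 + $5,280 = $80,280.
Three or more prior convictions of any kind (+20%): $80,280 × 1.2 = $96,336.
$96,336 is within the $650,000 maximum.

$96,336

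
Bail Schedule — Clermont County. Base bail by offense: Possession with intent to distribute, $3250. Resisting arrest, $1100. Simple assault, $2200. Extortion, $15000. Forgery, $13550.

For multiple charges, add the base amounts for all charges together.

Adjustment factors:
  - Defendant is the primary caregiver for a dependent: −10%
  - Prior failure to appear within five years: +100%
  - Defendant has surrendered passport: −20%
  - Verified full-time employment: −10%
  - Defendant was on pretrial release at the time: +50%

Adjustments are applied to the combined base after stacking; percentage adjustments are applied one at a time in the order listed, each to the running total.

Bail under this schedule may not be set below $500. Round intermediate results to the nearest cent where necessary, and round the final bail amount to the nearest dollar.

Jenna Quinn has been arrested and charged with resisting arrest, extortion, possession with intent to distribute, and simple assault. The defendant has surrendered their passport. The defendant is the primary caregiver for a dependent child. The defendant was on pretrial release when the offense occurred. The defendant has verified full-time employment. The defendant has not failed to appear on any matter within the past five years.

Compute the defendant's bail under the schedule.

Base amounts from the schedule: resisting arrest $1100; extortion $15000; possession with intent to distribute $3250; simple assault $2200.
Stacking rule: sum of all bases. $1100 + $15000 + $3250 + $2200 = $21550.
Defendant is the primary caregiver for a dependent (−10%): $21550 × 0.9 = $19395.
Defendant has surrendered passport (−20%): $19395 × 0.8 = $15516.
Verified full-time employment (−10%): $15516 × 0.9 = $13964.40.
Defendant was on pretrial release at the time (+50%): $13964.40 × 1.5 = $20946.60.
$20946.60 is at or above the $500 minimum.
Rounded to the nearest dollar: $20947.

$20947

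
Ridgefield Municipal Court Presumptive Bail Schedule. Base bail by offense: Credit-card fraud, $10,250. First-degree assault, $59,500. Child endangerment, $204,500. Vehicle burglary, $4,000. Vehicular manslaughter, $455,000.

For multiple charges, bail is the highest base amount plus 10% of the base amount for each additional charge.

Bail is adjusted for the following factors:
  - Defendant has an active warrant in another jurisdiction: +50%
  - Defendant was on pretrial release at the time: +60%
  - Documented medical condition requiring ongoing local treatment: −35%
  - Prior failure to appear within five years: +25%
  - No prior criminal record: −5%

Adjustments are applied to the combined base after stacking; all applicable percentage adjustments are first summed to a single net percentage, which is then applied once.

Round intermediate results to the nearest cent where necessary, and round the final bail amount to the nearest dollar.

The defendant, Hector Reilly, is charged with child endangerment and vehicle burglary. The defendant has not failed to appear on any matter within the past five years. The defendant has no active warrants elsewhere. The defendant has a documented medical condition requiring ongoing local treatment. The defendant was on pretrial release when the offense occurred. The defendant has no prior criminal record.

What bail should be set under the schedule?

$245,880

Base amounts from the schedule: child endangerment $204,500; vehicle burglary $4,000.
Stacking rule: highest base plus 10% of each additional charge. Highest is child endangerment at $204,500. Additional: $4,000 × 10% = $400. Combined base = $204,500 + $400 = $204,900.
Net percentage adjustment: +60% −35% −5% = +20%. $204,900 × 1.2 = $245,880.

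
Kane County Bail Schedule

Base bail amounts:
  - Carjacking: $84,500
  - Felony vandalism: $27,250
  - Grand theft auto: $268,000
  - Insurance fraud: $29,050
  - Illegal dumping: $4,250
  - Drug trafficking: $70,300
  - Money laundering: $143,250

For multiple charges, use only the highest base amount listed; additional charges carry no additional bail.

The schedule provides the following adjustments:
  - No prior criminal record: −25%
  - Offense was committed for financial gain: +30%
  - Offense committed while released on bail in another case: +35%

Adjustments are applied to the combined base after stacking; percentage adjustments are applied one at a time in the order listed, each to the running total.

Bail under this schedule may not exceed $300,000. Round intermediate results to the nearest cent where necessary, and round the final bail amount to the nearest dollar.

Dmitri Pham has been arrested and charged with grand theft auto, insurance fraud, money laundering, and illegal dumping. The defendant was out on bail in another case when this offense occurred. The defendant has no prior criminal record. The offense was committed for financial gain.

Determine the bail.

$300,000

Base amounts from the schedule: grand theft auto $268,000; insurance fraud $29,050; money laundering $143,250; illegal dumping $4,250.
Stacking rule: use the highest base only. Highest is grand theft auto at $268,000. Combined base = $268,000.
No prior criminal record (−25%): $268,000 × 0.75 = $201,000.
Offense was committed for financial gain (+30%): $201,000 × 1.3 = $261,300.
Offense committed while released on bail in another case (+35%): $261,300 × 1.35 = $352,755.
Result $352,755 exceeds the maximum of $300,000; bail is capped at $300,000.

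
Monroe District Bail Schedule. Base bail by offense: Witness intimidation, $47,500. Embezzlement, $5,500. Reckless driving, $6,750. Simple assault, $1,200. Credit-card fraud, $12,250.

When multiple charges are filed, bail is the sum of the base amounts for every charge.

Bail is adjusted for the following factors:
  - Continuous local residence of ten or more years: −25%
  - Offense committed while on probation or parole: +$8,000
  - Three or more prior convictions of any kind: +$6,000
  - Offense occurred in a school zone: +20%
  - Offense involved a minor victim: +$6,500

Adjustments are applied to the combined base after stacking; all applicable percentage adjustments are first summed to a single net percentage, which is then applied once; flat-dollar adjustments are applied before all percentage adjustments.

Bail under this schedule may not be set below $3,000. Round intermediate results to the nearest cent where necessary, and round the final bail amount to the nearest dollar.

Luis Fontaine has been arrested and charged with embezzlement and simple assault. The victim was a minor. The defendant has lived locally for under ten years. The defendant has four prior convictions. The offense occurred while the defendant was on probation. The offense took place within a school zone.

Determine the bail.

$32,640

Base amounts from the schedule: embezzlement $5,500; simple assault $1,200.
Stacking rule: sum of all bases. $5,500 + $1,200 = $6,700.
Offense committed while on probation or parole (+$8,000 flat): $6,700 + $8,000 = $14,700.
Three or more prior convictions of any kind (+$6,000 flat): $14,700 + $6,000 = $20,700.
Offense involved a minor victim (+$6,500 flat): $20,700 + $6,500 = $27,200.
Offense occurred in a school zone (+20%): $27,200 × 1.2 = $32,640.
$32,640 is at or above the $3,000 minimum.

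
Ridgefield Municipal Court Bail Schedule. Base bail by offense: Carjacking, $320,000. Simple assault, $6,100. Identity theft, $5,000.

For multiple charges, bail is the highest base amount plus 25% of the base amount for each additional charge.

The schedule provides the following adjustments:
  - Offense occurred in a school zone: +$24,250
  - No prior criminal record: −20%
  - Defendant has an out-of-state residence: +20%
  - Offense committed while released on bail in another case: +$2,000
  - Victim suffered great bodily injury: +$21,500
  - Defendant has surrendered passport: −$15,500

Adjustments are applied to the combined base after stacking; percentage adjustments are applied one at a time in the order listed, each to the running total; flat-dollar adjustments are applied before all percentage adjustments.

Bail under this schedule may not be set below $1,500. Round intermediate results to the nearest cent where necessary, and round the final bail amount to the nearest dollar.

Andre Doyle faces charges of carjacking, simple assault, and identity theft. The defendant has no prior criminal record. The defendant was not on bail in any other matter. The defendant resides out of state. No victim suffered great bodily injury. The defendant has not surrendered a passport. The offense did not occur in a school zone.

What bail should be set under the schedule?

Base amounts from the schedule: carjacking $320,000; simple assault $6,100; identity theft $5,000.
Stacking rule: highest base plus 25% of each additional charge. Highest is carjacking at $320,000. Additional: $6,100 × 25% = $1,525; $5,000 × 25% = $1,250. Combined base = $320,000 + $2,775 = $322,775.
No prior criminal record (−20%): $322,775 × 0.8 = $258,220.
Defendant has an out-of-state residence (+20%): $258,220 × 1.2 = $309,864.
$309,864 is at or above the $1,500 minimum.

$309,864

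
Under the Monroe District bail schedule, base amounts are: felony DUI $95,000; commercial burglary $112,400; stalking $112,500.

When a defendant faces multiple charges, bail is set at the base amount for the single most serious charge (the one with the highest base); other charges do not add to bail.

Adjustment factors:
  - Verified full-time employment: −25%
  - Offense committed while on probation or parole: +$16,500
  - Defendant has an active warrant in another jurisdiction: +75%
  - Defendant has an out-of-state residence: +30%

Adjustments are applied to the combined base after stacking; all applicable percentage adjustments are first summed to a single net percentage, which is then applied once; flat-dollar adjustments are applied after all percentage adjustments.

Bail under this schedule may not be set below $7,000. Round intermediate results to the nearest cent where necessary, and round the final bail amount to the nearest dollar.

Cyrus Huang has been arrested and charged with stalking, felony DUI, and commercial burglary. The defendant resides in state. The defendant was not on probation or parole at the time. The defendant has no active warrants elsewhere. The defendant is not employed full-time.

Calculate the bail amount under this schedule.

$112,500

Base amounts from the schedule: stalking $112,500; felony DUI $95,000; commercial burglary $112,400.
Stacking rule: use the highest base only. Highest is stalking at $112,500. Combined base = $112,500.
No adjustment factors apply to this defendant.
$112,500 is at or above the $7,000 minimum.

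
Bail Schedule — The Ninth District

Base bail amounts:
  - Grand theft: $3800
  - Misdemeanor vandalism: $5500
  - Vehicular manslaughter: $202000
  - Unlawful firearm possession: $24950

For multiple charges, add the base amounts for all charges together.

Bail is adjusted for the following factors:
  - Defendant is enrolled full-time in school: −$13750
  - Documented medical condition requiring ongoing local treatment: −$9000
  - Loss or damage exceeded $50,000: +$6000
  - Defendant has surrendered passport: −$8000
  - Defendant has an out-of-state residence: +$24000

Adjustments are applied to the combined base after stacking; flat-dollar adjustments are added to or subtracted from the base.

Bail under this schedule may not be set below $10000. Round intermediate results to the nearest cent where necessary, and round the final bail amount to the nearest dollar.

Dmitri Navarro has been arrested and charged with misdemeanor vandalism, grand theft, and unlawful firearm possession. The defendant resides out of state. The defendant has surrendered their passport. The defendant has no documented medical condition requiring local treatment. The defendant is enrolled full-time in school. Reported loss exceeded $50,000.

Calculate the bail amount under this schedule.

$42500

Base amounts from the schedule: misdemeanor vandalism $5500; grand theft $3800; unlawful firearm possession $24950.
Stacking rule: sum of all bases. $5500 + $3800 + $24950 = $34250.
Defendant is enrolled full-time in school (−$13750 flat): $34250 − $13750 = $20500.
Loss or damage exceeded $50,000 (+$6000 flat): $20500 + $6000 = $26500.
Defendant has surrendered passport (−$8000 flat): $26500 − $8000 = $18500.
Defendant has an out-of-state residence (+$24000 flat): $18500 + $24000 = $42500.
$42500 is at or above the $10000 minimum.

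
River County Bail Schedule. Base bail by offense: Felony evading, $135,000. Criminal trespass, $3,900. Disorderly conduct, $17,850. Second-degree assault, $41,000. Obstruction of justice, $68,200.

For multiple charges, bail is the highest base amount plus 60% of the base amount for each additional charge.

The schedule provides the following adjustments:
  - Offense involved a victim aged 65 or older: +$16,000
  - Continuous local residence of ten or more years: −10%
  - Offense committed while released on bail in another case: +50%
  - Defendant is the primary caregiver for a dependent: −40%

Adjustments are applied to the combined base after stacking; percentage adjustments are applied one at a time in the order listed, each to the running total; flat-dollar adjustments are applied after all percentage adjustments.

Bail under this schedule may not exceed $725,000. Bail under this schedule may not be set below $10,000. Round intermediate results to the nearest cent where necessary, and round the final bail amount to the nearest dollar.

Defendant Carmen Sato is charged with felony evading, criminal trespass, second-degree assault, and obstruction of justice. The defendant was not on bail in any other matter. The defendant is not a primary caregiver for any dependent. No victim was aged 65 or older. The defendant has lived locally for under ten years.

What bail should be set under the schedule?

Base amounts from the schedule: felony evading $135,000; criminal trespass $3,900; second-degree assault $41,000; obstruction of justice $68,200.
Stacking rule: highest base plus 60% of each additional charge. Highest is felony evading at $135,000. Additional: $3,900 × 60% = $2,340; $41,000 × 60% = $24,600; $68,200 × 60% = $40,920. Combined base = $135,000 + $67,860 = $202,860.
No adjustment factors apply to this defendant.
$202,860 is within the $725,000 maximum.
$202,860 is at or above the $10,000 minimum.

$202,860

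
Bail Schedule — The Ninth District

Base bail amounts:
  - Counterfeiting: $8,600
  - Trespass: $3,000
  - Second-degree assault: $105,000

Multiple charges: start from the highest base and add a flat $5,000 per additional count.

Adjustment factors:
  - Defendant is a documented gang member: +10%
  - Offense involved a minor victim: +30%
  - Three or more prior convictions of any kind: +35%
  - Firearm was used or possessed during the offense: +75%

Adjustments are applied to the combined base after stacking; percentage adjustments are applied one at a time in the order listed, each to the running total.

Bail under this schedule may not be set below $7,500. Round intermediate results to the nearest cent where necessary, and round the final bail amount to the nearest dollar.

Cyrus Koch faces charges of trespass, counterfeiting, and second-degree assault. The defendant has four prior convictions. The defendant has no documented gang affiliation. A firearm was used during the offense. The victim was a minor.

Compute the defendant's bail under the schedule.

$353,194

Base amounts from the schedule: trespass $3,000; counterfeiting $8,600; second-degree assault $105,000.
Stacking rule: highest base plus $5,000 per additional charge. Highest is second-degree assault at $105,000; 2 additional charges → +$10,000. Combined base = $115,000.
Offense involved a minor victim (+30%): $115,000 × 1.3 = $149,500.
Three or more prior convictions of any kind (+35%): $149,500 × 1.35 = $201,825.
Firearm was used or possessed during the offense (+75%): $201,825 × 1.75 = $353,193.75.
$353,193.75 is at or above the $7,500 minimum.
Rounded to the nearest dollar: $353,194.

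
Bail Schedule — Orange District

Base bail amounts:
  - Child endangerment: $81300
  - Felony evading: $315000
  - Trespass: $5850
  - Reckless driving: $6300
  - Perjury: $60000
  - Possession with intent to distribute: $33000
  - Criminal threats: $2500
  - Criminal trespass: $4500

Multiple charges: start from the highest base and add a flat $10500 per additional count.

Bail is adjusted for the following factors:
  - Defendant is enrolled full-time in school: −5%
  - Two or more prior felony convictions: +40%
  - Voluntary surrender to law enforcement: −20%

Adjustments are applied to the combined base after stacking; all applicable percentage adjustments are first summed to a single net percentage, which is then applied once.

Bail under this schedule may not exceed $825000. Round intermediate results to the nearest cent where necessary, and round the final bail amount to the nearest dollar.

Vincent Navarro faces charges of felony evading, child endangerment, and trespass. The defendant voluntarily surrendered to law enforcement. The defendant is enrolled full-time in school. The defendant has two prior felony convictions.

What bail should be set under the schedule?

Base amounts from the schedule: felony evading $315000; child endangerment $81300; trespass $5850.
Stacking rule: highest base plus $10500 per additional charge. Highest is felony evading at $315000; 2 additional charges → +$21000. Combined base = $336000.
Net percentage adjustment: −5% +40% −20% = +15%. $336000 × 1.15 = $386400.
$386400 is within the $825000 maximum.

$386400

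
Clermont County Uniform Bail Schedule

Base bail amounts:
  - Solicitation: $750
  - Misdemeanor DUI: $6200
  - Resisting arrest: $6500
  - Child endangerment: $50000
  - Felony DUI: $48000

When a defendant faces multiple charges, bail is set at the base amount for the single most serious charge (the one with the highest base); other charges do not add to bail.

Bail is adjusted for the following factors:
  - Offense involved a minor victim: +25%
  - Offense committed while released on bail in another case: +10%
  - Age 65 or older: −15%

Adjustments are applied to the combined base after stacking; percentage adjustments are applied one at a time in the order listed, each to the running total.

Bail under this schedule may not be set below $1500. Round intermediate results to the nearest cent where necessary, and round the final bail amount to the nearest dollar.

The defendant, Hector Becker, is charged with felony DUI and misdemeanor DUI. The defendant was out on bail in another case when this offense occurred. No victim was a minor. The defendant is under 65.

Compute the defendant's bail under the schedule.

$52800

Base amounts from the schedule: felony DUI $48000; misdemeanor DUI $6200.
Stacking rule: use the highest base only. Highest is felony DUI at $48000. Combined base = $48000.
Offense committed while released on bail in another case (+10%): $48000 × 1.1 = $52800.
$52800 is at or above the $1500 minimum.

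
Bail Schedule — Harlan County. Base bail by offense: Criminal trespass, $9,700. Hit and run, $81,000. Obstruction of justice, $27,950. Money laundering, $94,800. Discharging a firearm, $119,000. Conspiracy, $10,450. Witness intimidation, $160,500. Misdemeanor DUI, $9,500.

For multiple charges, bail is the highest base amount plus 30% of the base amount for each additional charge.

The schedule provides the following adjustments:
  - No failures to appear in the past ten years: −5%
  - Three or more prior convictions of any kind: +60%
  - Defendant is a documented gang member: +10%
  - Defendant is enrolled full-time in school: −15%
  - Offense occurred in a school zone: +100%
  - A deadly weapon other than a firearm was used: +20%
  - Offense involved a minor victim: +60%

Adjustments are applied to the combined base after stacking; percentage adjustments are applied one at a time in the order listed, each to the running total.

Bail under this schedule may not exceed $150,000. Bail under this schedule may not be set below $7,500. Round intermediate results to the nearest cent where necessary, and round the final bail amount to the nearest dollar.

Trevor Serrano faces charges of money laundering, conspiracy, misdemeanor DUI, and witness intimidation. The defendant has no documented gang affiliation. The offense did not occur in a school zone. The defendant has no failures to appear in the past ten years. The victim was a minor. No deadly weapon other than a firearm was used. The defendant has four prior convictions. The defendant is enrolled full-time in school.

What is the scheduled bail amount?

$150,000

Base amounts from the schedule: money laundering $94,800; conspiracy $10,450; misdemeanor DUI $9,500; witness intimidation $160,500.
Stacking rule: highest base plus 30% of each additional charge. Highest is witness intimidation at $160,500. Additional: $94,800 × 30% = $28,440; $10,450 × 30% = $3,135; $9,500 × 30% = $2,850. Combined base = $160,500 + $34,425 = $194,925.
No failures to appear in the past ten years (−5%): $194,925 × 0.95 = $185,178.75.
Three or more prior convictions of any kind (+60%): $185,178.75 × 1.6 = $296,286.
Defendant is enrolled full-time in school (−15%): $296,286 × 0.85 = $251,843.10.
Offense involved a minor victim (+60%): $251,843.10 × 1.6 = $402,948.96.
Result $402,948.96 exceeds the maximum of $150,000; bail is capped at $150,000.
$150,000 is at or above the $7,500 minimum.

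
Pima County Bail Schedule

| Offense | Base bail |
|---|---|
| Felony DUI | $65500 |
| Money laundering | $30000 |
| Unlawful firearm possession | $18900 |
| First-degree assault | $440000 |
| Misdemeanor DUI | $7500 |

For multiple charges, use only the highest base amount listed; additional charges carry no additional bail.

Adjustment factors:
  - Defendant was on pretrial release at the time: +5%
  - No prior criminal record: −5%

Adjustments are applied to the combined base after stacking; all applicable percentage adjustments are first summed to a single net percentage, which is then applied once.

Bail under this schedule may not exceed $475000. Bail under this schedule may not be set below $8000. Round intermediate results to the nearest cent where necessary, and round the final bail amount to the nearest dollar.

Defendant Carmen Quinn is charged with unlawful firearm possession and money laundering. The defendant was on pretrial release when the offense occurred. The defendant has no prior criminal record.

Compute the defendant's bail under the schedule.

$30000

Base amounts from the schedule: unlawful firearm possession $18900; money laundering $30000.
Stacking rule: use the highest base only. Highest is money laundering at $30000. Combined base = $30000.
Net percentage adjustment: +5% −5% = +0%. $30000 × 1 = $30000.
$30000 is within the $475000 maximum.
$30000 is at or above the $8000 minimum.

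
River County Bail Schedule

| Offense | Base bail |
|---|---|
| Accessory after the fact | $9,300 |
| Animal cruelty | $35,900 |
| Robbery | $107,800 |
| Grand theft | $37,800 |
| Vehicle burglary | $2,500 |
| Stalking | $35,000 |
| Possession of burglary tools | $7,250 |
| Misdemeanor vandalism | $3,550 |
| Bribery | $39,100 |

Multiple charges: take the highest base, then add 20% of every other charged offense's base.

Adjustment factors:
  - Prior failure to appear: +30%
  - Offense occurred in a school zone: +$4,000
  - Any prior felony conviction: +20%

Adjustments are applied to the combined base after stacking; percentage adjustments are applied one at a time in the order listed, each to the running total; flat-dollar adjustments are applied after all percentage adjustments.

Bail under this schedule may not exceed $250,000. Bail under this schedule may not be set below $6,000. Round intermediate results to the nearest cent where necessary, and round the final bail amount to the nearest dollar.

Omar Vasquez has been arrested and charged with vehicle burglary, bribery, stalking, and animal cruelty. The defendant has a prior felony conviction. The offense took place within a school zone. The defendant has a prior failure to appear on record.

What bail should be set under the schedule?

Base amounts from the schedule: vehicle burglary $2,500; bribery $39,100; stalking $35,000; animal cruelty $35,900.
Stacking rule: highest base plus 20% of each additional charge. Highest is bribery at $39,100. Additional: $2,500 × 20% = $500; $35,000 × 20% = $7,000; $35,900 × 20% = $7,180. Combined base = $39,100 + $14,680 = $53,780.
Prior failure to appear (+30%): $53,780 × 1.3 = $69,914.
Any prior felony conviction (+20%): $69,914 × 1.2 = $83,896.80.
Offense occurred in a school zone (+$4,000 flat): $83,896.80 + $4,000 = $87,896.80.
$87,896.80 is within the $250,000 maximum.
$87,896.80 is at or above the $6,000 minimum.
Rounded to the nearest dollar: $87,897.

$87,897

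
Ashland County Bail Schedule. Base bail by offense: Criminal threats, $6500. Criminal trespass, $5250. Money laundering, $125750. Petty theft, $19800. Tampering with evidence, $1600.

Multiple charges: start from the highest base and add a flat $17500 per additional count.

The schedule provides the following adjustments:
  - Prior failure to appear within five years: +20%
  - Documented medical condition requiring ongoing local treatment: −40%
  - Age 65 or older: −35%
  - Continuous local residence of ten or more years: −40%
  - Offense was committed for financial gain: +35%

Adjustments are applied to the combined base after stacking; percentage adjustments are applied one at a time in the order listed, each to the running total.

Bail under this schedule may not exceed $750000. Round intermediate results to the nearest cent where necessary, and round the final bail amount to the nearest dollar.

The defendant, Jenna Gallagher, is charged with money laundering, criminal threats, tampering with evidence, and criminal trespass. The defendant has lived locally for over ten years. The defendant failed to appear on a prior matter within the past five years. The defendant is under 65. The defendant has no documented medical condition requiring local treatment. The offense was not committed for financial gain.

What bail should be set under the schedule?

Base amounts from the schedule: money laundering $125750; criminal threats $6500; tampering with evidence $1600; criminal trespass $5250.
Stacking rule: highest base plus $17500 per additional charge. Highest is money laundering at $125750; 3 additional charges → +$52500. Combined base = $178250.
Prior failure to appear within five years (+20%): $178250 × 1.2 = $213900.
Continuous local residence of ten or more years (−40%): $213900 × 0.6 = $128340.
$128340 is within the $750000 maximum.

$128340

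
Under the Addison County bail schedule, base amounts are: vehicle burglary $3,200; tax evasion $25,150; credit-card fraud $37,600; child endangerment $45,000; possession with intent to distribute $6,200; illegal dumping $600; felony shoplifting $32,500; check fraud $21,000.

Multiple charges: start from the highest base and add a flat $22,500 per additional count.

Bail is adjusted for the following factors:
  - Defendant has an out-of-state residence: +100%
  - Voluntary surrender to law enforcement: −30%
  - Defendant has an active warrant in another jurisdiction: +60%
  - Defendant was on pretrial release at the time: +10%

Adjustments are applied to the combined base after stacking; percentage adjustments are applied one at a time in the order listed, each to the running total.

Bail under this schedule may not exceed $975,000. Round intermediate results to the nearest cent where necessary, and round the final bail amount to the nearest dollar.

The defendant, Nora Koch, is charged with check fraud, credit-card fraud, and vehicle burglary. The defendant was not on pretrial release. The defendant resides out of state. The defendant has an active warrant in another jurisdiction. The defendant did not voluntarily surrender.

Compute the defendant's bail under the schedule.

Base amounts from the schedule: check fraud $21,000; credit-card fraud $37,600; vehicle burglary $3,200.
Stacking rule: highest base plus $22,500 per additional charge. Highest is credit-card fraud at $37,600; 2 additional charges → +$45,000. Combined base = $82,600.
Defendant has an out-of-state residence (+100%): $82,600 × 2 = $165,200.
Defendant has an active warrant in another jurisdiction (+60%): $165,200 × 1.6 = $264,320.
$264,320 is within the $975,000 maximum.

$264,320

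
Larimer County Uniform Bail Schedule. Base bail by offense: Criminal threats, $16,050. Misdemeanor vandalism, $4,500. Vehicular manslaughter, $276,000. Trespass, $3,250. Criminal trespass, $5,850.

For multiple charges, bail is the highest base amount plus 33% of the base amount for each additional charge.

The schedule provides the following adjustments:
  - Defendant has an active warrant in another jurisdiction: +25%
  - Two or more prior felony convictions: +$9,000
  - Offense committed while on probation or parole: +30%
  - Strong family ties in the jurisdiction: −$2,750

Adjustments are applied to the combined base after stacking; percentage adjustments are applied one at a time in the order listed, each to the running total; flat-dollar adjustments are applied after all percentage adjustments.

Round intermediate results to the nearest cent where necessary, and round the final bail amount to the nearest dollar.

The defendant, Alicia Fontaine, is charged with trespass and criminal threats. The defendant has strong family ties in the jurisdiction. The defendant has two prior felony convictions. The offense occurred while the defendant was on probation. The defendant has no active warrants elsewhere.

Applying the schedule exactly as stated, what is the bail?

$28,509

Base amounts from the schedule: trespass $3,250; criminal threats $16,050.
Stacking rule: highest base plus 33% of each additional charge. Highest is criminal threats at $16,050. Additional: $3,250 × 33% = $1,072.50. Combined base = $16,050 + $1,072.50 = $17,122.50.
Offense committed while on probation or parole (+30%): $17,122.50 × 1.3 = $22,259.25.
Two or more prior felony convictions (+$9,000 flat): $22,259.25 + $9,000 = $31,259.25.
Strong family ties in the jurisdiction (−$2,750 flat): $31,259.25 − $2,750 = $28,509.25.
Rounded to the nearest dollar: $28,509.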